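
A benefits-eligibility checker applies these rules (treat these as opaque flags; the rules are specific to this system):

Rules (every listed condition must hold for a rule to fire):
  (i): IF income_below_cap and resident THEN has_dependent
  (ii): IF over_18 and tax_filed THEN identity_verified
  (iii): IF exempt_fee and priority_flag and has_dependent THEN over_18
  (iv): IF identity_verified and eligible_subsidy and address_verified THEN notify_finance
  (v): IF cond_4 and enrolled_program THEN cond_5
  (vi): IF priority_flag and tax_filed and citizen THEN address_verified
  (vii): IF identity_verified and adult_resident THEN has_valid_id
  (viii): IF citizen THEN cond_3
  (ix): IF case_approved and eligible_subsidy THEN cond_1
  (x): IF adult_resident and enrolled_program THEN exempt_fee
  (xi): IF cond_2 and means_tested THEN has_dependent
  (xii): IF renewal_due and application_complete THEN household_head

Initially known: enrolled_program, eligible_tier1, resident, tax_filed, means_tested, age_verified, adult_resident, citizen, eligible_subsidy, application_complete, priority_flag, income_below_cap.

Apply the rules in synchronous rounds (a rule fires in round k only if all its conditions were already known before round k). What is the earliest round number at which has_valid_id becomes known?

Round 1: (i) [IF income_below_cap and resident THEN has_dependent]; (vi) [IF priority_flag and tax_filed and citizen THEN address_verified]; (viii) [IF citizen THEN cond_3]; (x) [IF adult_resident and enrolled_program THEN exempt_fee]. Adds has_dependent, address_verified, cond_3, exempt_fee.
Round 2: (iii) [IF exempt_fee and priority_flag and has_dependent THEN over_18]. Adds over_18.
Round 3: (ii) [IF over_18 and tax_filed THEN identity_verified]. Adds identity_verified.
Round 4: (iv) [IF identity_verified and eligible_subsidy and address_verified THEN notify_finance]; (vii) [IF identity_verified and adult_resident THEN has_valid_id]. Adds notify_finance, has_valid_id.
has_valid_id first appears in round 4.

4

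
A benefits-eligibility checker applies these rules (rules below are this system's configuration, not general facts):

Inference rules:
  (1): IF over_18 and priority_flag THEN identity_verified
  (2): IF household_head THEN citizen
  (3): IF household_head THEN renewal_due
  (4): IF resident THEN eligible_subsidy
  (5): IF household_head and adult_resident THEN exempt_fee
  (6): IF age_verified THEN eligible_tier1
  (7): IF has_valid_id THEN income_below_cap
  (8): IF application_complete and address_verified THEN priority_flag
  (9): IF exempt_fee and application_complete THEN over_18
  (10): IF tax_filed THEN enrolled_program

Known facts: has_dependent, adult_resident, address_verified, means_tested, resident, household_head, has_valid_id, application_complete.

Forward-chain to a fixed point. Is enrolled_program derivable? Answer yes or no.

no

Round 1: (2) [IF household_head THEN citizen]; (3) [IF household_head THEN renewal_due]; (4) [IF resident THEN eligible_subsidy]; (5) [IF household_head and adult_resident THEN exempt_fee]; (7) [IF has_valid_id THEN income_below_cap]; (8) [IF application_complete and address_verified THEN priority_flag]. New: citizen, renewal_due, eligible_subsidy, exempt_fee, income_below_cap, priority_flag.
Round 2: (9) [IF exempt_fee and application_complete THEN over_18]. New: over_18.
Round 3: (1) [IF over_18 and priority_flag THEN identity_verified]. New: identity_verified.
Fixed point reached. enrolled_program is concluded only by (10); (10) needs tax_filed (never derived).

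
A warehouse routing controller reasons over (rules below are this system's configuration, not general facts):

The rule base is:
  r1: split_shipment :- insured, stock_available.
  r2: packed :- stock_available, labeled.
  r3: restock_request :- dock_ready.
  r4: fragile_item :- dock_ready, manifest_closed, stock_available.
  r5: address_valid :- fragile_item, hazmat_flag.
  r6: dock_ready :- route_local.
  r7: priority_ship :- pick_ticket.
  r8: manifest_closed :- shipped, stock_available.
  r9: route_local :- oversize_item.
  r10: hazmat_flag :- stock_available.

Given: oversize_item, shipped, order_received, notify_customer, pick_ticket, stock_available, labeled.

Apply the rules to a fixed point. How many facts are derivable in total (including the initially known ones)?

16

Round 1 — r2, r7, r8, r9, r10, derive packed, priority_ship, manifest_closed, route_local, hazmat_flag.
Round 2 — r6, derive dock_ready.
Round 3 — r3, r4, derive restock_request, fragile_item.
Round 4 — r5, derive address_valid.
Closure: {address_valid, dock_ready, fragile_item, hazmat_flag, labeled, manifest_closed, notify_customer, order_received, oversize_item, packed, pick_ticket, priority_ship, restock_request, route_local, shipped, stock_available} — 16 facts.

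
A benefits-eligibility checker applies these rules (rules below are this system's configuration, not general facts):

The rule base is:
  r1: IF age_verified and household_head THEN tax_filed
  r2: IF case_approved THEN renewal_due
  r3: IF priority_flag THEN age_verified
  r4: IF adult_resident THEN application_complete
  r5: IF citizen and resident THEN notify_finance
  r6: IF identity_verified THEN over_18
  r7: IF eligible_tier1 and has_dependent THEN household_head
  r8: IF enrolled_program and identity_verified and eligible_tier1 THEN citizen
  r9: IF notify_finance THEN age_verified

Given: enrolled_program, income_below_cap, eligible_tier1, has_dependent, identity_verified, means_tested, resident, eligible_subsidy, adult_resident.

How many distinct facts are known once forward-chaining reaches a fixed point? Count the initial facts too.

16

Round 1: r4 [IF adult_resident THEN application_complete]; r6 [IF identity_verified THEN over_18]; r7 [IF eligible_tier1 and has_dependent THEN household_head]; r8 [IF enrolled_program and identity_verified and eligible_tier1 THEN citizen]. New: application_complete, over_18, household_head, citizen.
Round 2: r5 [IF citizen and resident THEN notify_finance]. New: notify_finance.
Round 3: r9 [IF notify_finance THEN age_verified]. New: age_verified.
Round 4: r1 [IF age_verified and household_head THEN tax_filed]. New: tax_filed.
Closure: {adult_resident, age_verified, application_complete, citizen, eligible_subsidy, eligible_tier1, enrolled_program, has_dependent, household_head, identity_verified, income_below_cap, means_tested, notify_finance, over_18, resident, tax_filed} — 16 facts.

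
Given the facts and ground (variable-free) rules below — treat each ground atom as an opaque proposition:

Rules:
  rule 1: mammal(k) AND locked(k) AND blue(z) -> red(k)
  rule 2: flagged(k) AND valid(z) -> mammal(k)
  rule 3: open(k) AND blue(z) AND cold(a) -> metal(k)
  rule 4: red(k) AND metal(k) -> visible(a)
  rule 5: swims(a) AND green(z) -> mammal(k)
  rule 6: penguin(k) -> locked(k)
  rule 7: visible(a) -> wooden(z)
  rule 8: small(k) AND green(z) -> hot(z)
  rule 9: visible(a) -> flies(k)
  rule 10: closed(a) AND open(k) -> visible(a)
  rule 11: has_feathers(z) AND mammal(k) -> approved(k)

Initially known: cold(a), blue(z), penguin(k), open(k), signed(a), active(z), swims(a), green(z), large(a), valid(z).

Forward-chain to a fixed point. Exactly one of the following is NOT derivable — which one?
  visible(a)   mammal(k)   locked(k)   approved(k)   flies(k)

[1] rule 3 [open(k) AND blue(z) AND cold(a) -> metal(k)]; rule 5 [swims(a) AND green(z) -> mammal(k)]; rule 6 [penguin(k) -> locked(k)]. ⇒ new: metal(k), mammal(k), locked(k).
[2] rule 1 [mammal(k) AND locked(k) AND blue(z) -> red(k)]. ⇒ new: red(k).
[3] rule 4 [red(k) AND metal(k) -> visible(a)]. ⇒ new: visible(a).
[4] rule 7 [visible(a) -> wooden(z)]; rule 9 [visible(a) -> flies(k)]. ⇒ new: wooden(z), flies(k).
Derived: flies(k) (round 4), locked(k) (round 1), mammal(k) (round 1), visible(a) (round 3). approved(k) never appears in any round.

approved(k)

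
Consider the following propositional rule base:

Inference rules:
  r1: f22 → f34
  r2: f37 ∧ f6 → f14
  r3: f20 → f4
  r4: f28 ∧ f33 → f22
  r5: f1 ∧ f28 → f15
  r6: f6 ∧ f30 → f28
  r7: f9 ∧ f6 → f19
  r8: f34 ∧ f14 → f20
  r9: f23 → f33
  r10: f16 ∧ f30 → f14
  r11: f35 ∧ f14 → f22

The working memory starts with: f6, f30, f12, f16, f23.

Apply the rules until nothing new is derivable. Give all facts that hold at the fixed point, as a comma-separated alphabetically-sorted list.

f12, f14, f16, f20, f22, f23, f28, f30, f33, f34, f4, f6

Round 1 fires r6, r9, r10, giving f28, f33, f14.
Round 2 fires r4, giving f22.
Round 3 fires r1, giving f34.
Round 4 fires r8, giving f20.
Round 5 fires r3, giving f4.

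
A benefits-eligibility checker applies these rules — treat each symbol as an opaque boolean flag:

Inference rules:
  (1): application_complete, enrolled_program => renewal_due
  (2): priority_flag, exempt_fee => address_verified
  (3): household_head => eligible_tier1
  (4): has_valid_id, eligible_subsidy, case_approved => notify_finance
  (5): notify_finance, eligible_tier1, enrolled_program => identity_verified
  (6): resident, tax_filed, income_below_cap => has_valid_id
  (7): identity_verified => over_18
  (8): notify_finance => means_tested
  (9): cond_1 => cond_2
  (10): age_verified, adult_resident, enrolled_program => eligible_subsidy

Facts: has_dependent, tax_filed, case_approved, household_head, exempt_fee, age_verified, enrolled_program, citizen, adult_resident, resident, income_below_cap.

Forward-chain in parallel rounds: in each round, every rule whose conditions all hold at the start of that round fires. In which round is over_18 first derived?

4

Round 1 — (3), (6), (10), derive eligible_tier1, has_valid_id, eligible_subsidy.
Round 2 — (4), derive notify_finance.
Round 3 — (5), (8), derive identity_verified, means_tested.
Round 4 — (7), derive over_18.
over_18 first appears in round 4.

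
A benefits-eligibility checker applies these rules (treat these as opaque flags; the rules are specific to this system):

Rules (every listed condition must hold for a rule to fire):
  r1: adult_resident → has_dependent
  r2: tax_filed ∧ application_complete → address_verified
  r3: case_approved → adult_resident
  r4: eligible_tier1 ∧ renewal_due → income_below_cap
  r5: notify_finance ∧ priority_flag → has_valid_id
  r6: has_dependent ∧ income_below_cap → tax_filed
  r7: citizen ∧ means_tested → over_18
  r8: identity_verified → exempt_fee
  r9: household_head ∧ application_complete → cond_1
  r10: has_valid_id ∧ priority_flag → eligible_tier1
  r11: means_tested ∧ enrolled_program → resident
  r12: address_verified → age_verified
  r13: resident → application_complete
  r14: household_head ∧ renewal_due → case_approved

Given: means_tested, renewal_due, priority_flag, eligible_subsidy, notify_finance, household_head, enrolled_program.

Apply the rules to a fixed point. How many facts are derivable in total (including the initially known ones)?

Round 1: r5 [notify_finance ∧ priority_flag → has_valid_id]; r11 [means_tested ∧ enrolled_program → resident]; r14 [household_head ∧ renewal_due → case_approved]. New: has_valid_id, resident, case_approved.
Round 2: r3 [case_approved → adult_resident]; r10 [has_valid_id ∧ priority_flag → eligible_tier1]; r13 [resident → application_complete]. New: adult_resident, eligible_tier1, application_complete.
Round 3: r1 [adult_resident → has_dependent]; r4 [eligible_tier1 ∧ renewal_due → income_below_cap]; r9 [household_head ∧ application_complete → cond_1]. New: has_dependent, income_below_cap, cond_1.
Round 4: r6 [has_dependent ∧ income_below_cap → tax_filed]. New: tax_filed.
Round 5: r2 [tax_filed ∧ application_complete → address_verified]. New: address_verified.
Round 6: r12 [address_verified → age_verified]. New: age_verified.
Closure: {address_verified, adult_resident, age_verified, application_complete, case_approved, cond_1, eligible_subsidy, eligible_tier1, enrolled_program, has_dependent, has_valid_id, household_head, income_below_cap, means_tested, notify_finance, priority_flag, renewal_due, resident, tax_filed} — 19 facts.

19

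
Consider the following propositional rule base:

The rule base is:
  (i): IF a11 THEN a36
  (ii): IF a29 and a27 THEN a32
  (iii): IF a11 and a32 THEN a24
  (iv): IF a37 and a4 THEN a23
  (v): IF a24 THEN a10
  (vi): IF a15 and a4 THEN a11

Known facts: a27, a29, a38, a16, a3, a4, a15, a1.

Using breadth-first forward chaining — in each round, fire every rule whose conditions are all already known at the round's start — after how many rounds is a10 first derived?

Round 1: (ii) [IF a29 and a27 THEN a32]; (vi) [IF a15 and a4 THEN a11]. Adds a32, a11.
Round 2: (i) [IF a11 THEN a36]; (iii) [IF a11 and a32 THEN a24]. Adds a36, a24.
Round 3: (v) [IF a24 THEN a10]. Adds a10.
a10 first appears in round 3.

3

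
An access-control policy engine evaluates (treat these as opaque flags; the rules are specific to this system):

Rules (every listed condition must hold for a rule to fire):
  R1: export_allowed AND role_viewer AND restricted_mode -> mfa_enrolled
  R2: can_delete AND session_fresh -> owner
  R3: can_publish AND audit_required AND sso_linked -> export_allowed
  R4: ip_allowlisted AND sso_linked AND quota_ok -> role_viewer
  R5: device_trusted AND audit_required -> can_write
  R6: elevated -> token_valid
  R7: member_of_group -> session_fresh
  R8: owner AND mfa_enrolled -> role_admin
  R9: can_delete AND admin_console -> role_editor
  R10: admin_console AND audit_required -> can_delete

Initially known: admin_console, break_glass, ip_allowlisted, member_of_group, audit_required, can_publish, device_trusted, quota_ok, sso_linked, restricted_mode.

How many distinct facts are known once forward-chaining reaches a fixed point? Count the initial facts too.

19

Round 1 — R3, R4, R5, R7, R10, derive export_allowed, role_viewer, can_write, session_fresh, can_delete.
Round 2 — R1, R2, R9, derive mfa_enrolled, owner, role_editor.
Round 3 — R8, derive role_admin.
Closure: {admin_console, audit_required, break_glass, can_delete, can_publish, can_write, device_trusted, export_allowed, ip_allowlisted, member_of_group, mfa_enrolled, owner, quota_ok, restricted_mode, role_admin, role_editor, role_viewer, session_fresh, sso_linked} — 19 facts.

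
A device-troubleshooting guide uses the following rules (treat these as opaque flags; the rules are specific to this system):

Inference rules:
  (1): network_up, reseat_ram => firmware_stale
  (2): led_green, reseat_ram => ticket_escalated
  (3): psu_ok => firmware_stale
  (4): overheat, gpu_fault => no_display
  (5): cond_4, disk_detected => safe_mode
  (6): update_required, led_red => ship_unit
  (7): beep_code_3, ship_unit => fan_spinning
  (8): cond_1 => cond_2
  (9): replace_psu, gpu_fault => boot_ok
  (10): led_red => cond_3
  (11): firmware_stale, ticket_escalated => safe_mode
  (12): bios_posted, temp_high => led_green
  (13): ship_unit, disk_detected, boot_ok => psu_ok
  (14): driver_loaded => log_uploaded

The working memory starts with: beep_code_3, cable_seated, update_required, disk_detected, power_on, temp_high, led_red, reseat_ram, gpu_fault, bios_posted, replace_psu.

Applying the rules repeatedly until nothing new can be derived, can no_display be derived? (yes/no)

Round 1 — (6), (9), (10), (12), derive ship_unit, boot_ok, cond_3, led_green.
Round 2 — (2), (7), (13), derive ticket_escalated, fan_spinning, psu_ok.
Round 3 — (3), derive firmware_stale.
Round 4 — (11), derive safe_mode.
Fixed point reached. no_display is concluded only by (4); (4) needs overheat (never derived).

no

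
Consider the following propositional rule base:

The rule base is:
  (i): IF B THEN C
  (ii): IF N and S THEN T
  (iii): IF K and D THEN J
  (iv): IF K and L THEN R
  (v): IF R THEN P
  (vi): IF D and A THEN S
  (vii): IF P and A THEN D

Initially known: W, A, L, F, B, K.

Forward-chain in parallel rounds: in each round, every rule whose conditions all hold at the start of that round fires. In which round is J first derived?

Round 1: (i) [IF B THEN C]; (iv) [IF K and L THEN R]. New: C, R.
Round 2: (v) [IF R THEN P]. New: P.
Round 3: (vii) [IF P and A THEN D]. New: D.
Round 4: (iii) [IF K and D THEN J]; (vi) [IF D and A THEN S]. New: J, S.
J first appears in round 4.

4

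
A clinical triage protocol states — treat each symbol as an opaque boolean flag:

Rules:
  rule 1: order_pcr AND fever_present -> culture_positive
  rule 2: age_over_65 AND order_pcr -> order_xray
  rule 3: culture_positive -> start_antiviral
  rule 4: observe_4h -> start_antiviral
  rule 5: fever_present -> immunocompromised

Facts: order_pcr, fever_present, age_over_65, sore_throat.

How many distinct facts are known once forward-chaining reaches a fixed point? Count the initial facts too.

8

Round 1 — rule 1, rule 2, rule 5, derive culture_positive, order_xray, immunocompromised.
Round 2 — rule 3, derive start_antiviral.
Closure: {age_over_65, culture_positive, fever_present, immunocompromised, order_pcr, order_xray, sore_throat, start_antiviral} — 8 facts.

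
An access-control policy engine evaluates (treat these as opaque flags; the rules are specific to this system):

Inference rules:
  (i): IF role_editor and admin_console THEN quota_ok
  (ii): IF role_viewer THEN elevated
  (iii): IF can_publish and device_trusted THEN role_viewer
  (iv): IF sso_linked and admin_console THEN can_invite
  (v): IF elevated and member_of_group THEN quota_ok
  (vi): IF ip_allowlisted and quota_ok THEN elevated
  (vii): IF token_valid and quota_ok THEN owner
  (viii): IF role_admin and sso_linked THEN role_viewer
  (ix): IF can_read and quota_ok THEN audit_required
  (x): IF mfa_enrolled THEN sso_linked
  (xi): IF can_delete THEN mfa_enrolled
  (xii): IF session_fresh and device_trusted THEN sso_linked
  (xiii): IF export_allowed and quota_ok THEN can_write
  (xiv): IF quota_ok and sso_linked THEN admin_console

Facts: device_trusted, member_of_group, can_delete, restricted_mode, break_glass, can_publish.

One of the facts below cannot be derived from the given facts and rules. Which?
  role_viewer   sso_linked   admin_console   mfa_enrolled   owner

[1] (iii) [IF can_publish and device_trusted THEN role_viewer]; (xi) [IF can_delete THEN mfa_enrolled]. ⇒ new: role_viewer, mfa_enrolled.
[2] (ii) [IF role_viewer THEN elevated]; (x) [IF mfa_enrolled THEN sso_linked]. ⇒ new: elevated, sso_linked.
[3] (v) [IF elevated and member_of_group THEN quota_ok]. ⇒ new: quota_ok.
[4] (xiv) [IF quota_ok and sso_linked THEN admin_console]. ⇒ new: admin_console.
[5] (iv) [IF sso_linked and admin_console THEN can_invite]. ⇒ new: can_invite.
Derived: sso_linked (round 2), role_viewer (round 1), mfa_enrolled (round 1), admin_console (round 4). owner never appears in any round.

owner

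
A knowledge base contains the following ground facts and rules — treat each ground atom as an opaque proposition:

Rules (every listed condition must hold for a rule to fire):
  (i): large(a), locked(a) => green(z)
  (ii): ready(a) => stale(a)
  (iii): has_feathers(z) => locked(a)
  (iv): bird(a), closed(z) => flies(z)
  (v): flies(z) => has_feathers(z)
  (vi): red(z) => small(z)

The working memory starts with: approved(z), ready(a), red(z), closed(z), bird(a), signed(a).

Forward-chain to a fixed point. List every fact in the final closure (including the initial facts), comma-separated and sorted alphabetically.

approved(z), bird(a), closed(z), flies(z), has_feathers(z), locked(a), ready(a), red(z), signed(a), small(z), stale(a)

Round 1: (ii) [ready(a) => stale(a)]; (iv) [bird(a), closed(z) => flies(z)]; (vi) [red(z) => small(z)]. Adds stale(a), flies(z), small(z).
Round 2: (v) [flies(z) => has_feathers(z)]. Adds has_feathers(z).
Round 3: (iii) [has_feathers(z) => locked(a)]. Adds locked(a).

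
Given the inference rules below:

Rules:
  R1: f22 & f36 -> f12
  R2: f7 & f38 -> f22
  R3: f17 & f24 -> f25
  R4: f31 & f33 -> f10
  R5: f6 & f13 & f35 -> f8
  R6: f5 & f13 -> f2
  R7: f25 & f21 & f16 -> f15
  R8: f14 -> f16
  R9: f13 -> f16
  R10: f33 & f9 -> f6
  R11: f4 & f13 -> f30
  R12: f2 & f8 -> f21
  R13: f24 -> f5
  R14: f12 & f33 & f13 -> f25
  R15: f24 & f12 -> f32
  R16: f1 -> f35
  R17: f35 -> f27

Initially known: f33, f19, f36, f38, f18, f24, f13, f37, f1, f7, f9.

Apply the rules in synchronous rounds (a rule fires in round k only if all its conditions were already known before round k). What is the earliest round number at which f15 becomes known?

4

Round 1: R2 [f7 & f38 -> f22]; R9 [f13 -> f16]; R10 [f33 & f9 -> f6]; R13 [f24 -> f5]; R16 [f1 -> f35]. Adds f22, f16, f6, f5, f35.
Round 2: R1 [f22 & f36 -> f12]; R5 [f6 & f13 & f35 -> f8]; R6 [f5 & f13 -> f2]; R17 [f35 -> f27]. Adds f12, f8, f2, f27.
Round 3: R12 [f2 & f8 -> f21]; R14 [f12 & f33 & f13 -> f25]; R15 [f24 & f12 -> f32]. Adds f21, f25, f32.
Round 4: R7 [f25 & f21 & f16 -> f15]. Adds f15.
f15 first appears in round 4.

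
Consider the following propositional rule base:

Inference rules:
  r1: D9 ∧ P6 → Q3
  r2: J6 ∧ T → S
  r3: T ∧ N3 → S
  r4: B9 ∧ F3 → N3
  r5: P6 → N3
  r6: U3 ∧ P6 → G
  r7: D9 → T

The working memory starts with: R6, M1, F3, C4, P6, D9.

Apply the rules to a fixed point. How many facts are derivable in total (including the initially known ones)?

Round 1: r1 [D9 ∧ P6 → Q3]; r5 [P6 → N3]; r7 [D9 → T]. Adds Q3, N3, T.
Round 2: r3 [T ∧ N3 → S]. Adds S.
Closure: {C4, D9, F3, M1, N3, P6, Q3, R6, S, T} — 10 facts.

10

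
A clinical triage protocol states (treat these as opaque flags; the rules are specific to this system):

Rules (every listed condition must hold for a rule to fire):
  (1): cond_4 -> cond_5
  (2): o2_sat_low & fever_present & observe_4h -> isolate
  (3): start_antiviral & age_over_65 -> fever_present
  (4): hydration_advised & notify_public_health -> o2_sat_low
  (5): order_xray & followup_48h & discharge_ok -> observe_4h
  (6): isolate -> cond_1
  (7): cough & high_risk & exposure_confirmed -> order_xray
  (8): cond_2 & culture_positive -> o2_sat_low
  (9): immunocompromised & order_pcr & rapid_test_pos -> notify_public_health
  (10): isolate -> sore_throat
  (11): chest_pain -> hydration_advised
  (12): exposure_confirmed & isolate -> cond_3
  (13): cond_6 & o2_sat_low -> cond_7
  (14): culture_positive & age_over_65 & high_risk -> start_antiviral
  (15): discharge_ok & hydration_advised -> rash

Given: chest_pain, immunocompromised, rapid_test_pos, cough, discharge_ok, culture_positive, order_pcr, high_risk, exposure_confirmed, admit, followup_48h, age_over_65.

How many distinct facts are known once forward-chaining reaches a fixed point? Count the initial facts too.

Round 1: (7) [cough & high_risk & exposure_confirmed -> order_xray]; (9) [immunocompromised & order_pcr & rapid_test_pos -> notify_public_health]; (11) [chest_pain -> hydration_advised]; (14) [culture_positive & age_over_65 & high_risk -> start_antiviral]. Adds order_xray, notify_public_health, hydration_advised, start_antiviral.
Round 2: (3) [start_antiviral & age_over_65 -> fever_present]; (4) [hydration_advised & notify_public_health -> o2_sat_low]; (5) [order_xray & followup_48h & discharge_ok -> observe_4h]; (15) [discharge_ok & hydration_advised -> rash]. Adds fever_present, o2_sat_low, observe_4h, rash.
Round 3: (2) [o2_sat_low & fever_present & observe_4h -> isolate]. Adds isolate.
Round 4: (6) [isolate -> cond_1]; (10) [isolate -> sore_throat]; (12) [exposure_confirmed & isolate -> cond_3]. Adds cond_1, sore_throat, cond_3.
Closure: {admit, age_over_65, chest_pain, cond_1, cond_3, cough, culture_positive, discharge_ok, exposure_confirmed, fever_present, followup_48h, high_risk, hydration_advised, immunocompromised, isolate, notify_public_health, o2_sat_low, observe_4h, order_pcr, order_xray, rapid_test_pos, rash, sore_throat, start_antiviral} — 24 facts.

24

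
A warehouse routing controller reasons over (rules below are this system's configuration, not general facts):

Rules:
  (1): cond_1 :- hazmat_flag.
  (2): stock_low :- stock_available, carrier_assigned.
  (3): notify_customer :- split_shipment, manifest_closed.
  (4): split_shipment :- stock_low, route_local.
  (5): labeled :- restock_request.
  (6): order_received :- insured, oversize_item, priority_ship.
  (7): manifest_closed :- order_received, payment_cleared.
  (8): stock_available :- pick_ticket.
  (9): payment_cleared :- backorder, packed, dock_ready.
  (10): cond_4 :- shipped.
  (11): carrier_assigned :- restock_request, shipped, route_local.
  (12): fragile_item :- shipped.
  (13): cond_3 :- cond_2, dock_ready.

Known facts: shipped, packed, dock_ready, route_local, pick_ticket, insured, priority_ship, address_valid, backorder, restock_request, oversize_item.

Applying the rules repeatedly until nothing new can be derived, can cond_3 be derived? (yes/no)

no

[1] (5) [labeled :- restock_request.]; (6) [order_received :- insured, oversize_item, priority_ship.]; (8) [stock_available :- pick_ticket.]; (9) [payment_cleared :- backorder, packed, dock_ready.]; (10) [cond_4 :- shipped.]; (11) [carrier_assigned :- restock_request, shipped, route_local.]; (12) [fragile_item :- shipped.]. ⇒ new: labeled, order_received, stock_available, payment_cleared, cond_4, carrier_assigned, fragile_item.
[2] (2) [stock_low :- stock_available, carrier_assigned.]; (7) [manifest_closed :- order_received, payment_cleared.]. ⇒ new: stock_low, manifest_closed.
[3] (4) [split_shipment :- stock_low, route_local.]. ⇒ new: split_shipment.
[4] (3) [notify_customer :- split_shipment, manifest_closed.]. ⇒ new: notify_customer.
Fixed point reached. cond_3 is concluded only by (13); (13) needs cond_2 (never derived).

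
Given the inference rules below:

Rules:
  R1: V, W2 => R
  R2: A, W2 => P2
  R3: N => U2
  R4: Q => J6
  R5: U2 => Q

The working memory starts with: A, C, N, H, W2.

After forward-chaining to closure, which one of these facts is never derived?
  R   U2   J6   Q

R

Round 1: R2 [A, W2 => P2]; R3 [N => U2]. New: P2, U2.
Round 2: R5 [U2 => Q]. New: Q.
Round 3: R4 [Q => J6]. New: J6.
Derived: U2 (round 1), J6 (round 3), Q (round 2). R never appears in any round.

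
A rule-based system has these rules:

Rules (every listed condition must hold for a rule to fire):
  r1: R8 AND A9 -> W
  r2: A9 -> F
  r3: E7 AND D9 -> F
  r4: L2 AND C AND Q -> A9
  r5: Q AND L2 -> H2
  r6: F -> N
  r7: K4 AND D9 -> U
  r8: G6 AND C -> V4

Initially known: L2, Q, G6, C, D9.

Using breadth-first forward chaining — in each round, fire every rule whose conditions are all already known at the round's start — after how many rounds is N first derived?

3

Round 1 — r4, r5, r8, derive A9, H2, V4.
Round 2 — r2, derive F.
Round 3 — r6, derive N.
N first appears in round 3.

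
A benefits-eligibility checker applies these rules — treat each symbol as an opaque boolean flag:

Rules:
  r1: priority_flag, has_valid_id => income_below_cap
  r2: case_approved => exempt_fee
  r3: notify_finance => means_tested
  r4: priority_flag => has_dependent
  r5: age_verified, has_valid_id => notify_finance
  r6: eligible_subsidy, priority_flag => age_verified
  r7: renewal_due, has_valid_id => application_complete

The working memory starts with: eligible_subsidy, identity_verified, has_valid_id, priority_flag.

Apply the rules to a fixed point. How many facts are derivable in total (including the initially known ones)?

Round 1: r1 [priority_flag, has_valid_id => income_below_cap]; r4 [priority_flag => has_dependent]; r6 [eligible_subsidy, priority_flag => age_verified]. New: income_below_cap, has_dependent, age_verified.
Round 2: r5 [age_verified, has_valid_id => notify_finance]. New: notify_finance.
Round 3: r3 [notify_finance => means_tested]. New: means_tested.
Closure: {age_verified, eligible_subsidy, has_dependent, has_valid_id, identity_verified, income_below_cap, means_tested, notify_finance, priority_flag} — 9 facts.

9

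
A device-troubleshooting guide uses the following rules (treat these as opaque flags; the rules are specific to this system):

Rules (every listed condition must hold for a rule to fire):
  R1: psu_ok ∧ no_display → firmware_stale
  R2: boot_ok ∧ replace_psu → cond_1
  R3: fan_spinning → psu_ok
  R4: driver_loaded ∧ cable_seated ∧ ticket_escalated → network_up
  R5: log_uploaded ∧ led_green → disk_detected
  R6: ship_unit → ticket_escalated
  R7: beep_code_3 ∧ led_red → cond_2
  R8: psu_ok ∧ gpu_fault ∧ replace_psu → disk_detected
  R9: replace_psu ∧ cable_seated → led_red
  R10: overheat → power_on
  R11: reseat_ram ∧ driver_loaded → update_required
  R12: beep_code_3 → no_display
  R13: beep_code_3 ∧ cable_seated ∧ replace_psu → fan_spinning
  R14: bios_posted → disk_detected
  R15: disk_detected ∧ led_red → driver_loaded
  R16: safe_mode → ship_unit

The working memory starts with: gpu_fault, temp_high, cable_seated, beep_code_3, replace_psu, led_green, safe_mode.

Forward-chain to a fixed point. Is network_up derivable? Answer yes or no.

Round 1 — R9, R12, R13, R16, derive led_red, no_display, fan_spinning, ship_unit.
Round 2 — R3, R6, R7, derive psu_ok, ticket_escalated, cond_2.
Round 3 — R1, R8, derive firmware_stale, disk_detected.
Round 4 — R15, derive driver_loaded.
Round 5 — R4, derive network_up.
network_up appears in round 5, so it is derivable.

yes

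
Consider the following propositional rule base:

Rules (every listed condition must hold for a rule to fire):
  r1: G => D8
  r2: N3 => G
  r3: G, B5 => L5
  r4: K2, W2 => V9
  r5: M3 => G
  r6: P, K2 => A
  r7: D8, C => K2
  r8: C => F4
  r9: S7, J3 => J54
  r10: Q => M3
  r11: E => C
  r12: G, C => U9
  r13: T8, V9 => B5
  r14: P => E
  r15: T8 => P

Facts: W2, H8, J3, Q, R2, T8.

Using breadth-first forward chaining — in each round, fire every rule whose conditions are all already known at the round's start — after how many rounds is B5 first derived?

6

Round 1 fires r10, r15, giving M3, P.
Round 2 fires r5, r14, giving G, E.
Round 3 fires r1, r11, giving D8, C.
Round 4 fires r7, r8, r12, giving K2, F4, U9.
Round 5 fires r4, r6, giving V9, A.
Round 6 fires r13, giving B5.
B5 first appears in round 6.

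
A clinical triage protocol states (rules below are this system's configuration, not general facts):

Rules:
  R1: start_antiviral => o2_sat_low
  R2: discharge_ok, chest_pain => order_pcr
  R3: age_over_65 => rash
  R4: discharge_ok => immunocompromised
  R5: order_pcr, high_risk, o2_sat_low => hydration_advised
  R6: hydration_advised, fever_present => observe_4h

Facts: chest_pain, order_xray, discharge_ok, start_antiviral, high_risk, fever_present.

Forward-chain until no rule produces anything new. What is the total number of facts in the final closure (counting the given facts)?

11

Round 1: R1 [start_antiviral => o2_sat_low]; R2 [discharge_ok, chest_pain => order_pcr]; R4 [discharge_ok => immunocompromised]. Adds o2_sat_low, order_pcr, immunocompromised.
Round 2: R5 [order_pcr, high_risk, o2_sat_low => hydration_advised]. Adds hydration_advised.
Round 3: R6 [hydration_advised, fever_present => observe_4h]. Adds observe_4h.
Closure: {chest_pain, discharge_ok, fever_present, high_risk, hydration_advised, immunocompromised, o2_sat_low, observe_4h, order_pcr, order_xray, start_antiviral} — 11 facts.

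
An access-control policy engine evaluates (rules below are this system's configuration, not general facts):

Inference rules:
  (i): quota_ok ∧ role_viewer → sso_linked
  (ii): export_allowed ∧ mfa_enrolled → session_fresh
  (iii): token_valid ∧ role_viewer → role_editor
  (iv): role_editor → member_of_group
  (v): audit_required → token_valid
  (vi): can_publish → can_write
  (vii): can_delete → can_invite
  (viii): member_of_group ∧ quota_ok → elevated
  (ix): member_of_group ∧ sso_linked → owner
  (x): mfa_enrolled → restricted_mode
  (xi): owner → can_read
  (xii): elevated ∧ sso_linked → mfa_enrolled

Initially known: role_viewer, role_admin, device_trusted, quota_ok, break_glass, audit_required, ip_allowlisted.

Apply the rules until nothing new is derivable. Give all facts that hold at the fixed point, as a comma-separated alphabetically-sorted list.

[1] (i) [quota_ok ∧ role_viewer → sso_linked]; (v) [audit_required → token_valid]. ⇒ new: sso_linked, token_valid.
[2] (iii) [token_valid ∧ role_viewer → role_editor]. ⇒ new: role_editor.
[3] (iv) [role_editor → member_of_group]. ⇒ new: member_of_group.
[4] (viii) [member_of_group ∧ quota_ok → elevated]; (ix) [member_of_group ∧ sso_linked → owner]. ⇒ new: elevated, owner.
[5] (xi) [owner → can_read]; (xii) [elevated ∧ sso_linked → mfa_enrolled]. ⇒ new: can_read, mfa_enrolled.
[6] (x) [mfa_enrolled → restricted_mode]. ⇒ new: restricted_mode.

audit_required, break_glass, can_read, device_trusted, elevated, ip_allowlisted, member_of_group, mfa_enrolled, owner, quota_ok, restricted_mode, role_admin, role_editor, role_viewer, sso_linked, token_valid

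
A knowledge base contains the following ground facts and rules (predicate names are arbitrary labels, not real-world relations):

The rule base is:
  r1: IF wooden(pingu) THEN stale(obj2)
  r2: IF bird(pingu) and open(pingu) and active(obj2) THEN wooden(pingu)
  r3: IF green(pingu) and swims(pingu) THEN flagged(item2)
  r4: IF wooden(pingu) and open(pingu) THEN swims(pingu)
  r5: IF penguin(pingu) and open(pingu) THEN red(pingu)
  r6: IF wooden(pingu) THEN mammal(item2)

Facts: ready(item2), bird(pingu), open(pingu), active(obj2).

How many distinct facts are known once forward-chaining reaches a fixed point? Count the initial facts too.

8

Round 1: r2 [IF bird(pingu) and open(pingu) and active(obj2) THEN wooden(pingu)]. Adds wooden(pingu).
Round 2: r1 [IF wooden(pingu) THEN stale(obj2)]; r4 [IF wooden(pingu) and open(pingu) THEN swims(pingu)]; r6 [IF wooden(pingu) THEN mammal(item2)]. Adds stale(obj2), swims(pingu), mammal(item2).
Closure: {active(obj2), bird(pingu), mammal(item2), open(pingu), ready(item2), stale(obj2), swims(pingu), wooden(pingu)} — 8 facts.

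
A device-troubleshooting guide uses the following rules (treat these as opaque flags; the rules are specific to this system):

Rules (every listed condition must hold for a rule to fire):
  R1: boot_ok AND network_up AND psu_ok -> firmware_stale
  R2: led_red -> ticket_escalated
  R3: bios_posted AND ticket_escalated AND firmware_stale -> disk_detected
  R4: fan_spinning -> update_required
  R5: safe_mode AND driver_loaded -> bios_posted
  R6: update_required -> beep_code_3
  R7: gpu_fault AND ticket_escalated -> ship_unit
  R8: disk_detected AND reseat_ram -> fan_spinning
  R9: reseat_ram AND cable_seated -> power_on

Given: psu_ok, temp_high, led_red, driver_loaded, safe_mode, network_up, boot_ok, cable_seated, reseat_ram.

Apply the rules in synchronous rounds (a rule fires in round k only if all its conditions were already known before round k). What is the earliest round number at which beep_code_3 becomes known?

Round 1 fires R1, R2, R5, R9, giving firmware_stale, ticket_escalated, bios_posted, power_on.
Round 2 fires R3, giving disk_detected.
Round 3 fires R8, giving fan_spinning.
Round 4 fires R4, giving update_required.
Round 5 fires R6, giving beep_code_3.
beep_code_3 first appears in round 5.

5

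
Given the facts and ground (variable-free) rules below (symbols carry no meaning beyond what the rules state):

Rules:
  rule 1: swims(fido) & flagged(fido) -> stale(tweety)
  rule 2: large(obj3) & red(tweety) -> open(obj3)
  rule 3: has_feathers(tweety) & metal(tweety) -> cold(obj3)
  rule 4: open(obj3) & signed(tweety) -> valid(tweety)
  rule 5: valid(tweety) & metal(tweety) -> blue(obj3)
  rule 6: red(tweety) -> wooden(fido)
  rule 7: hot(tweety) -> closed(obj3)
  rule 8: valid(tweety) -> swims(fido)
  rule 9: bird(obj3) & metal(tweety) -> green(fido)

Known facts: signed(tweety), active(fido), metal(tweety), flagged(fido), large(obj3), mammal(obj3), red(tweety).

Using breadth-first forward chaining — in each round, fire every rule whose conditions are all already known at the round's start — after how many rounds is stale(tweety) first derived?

4

Round 1 fires rule 2, rule 6, giving open(obj3), wooden(fido).
Round 2 fires rule 4, giving valid(tweety).
Round 3 fires rule 5, rule 8, giving blue(obj3), swims(fido).
Round 4 fires rule 1, giving stale(tweety).
stale(tweety) first appears in round 4.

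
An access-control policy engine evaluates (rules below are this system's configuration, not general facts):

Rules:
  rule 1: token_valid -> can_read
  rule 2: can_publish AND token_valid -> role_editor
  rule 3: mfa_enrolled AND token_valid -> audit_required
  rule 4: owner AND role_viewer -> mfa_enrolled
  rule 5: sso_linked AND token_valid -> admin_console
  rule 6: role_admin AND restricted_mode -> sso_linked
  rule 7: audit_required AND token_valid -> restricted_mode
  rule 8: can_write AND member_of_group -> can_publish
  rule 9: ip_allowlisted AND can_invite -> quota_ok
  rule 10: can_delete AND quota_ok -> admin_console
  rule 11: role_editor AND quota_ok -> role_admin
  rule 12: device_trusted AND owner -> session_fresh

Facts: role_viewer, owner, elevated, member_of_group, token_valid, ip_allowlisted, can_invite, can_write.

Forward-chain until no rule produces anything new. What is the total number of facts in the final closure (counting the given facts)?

18

Round 1: rule 1 [token_valid -> can_read]; rule 4 [owner AND role_viewer -> mfa_enrolled]; rule 8 [can_write AND member_of_group -> can_publish]; rule 9 [ip_allowlisted AND can_invite -> quota_ok]. Adds can_read, mfa_enrolled, can_publish, quota_ok.
Round 2: rule 2 [can_publish AND token_valid -> role_editor]; rule 3 [mfa_enrolled AND token_valid -> audit_required]. Adds role_editor, audit_required.
Round 3: rule 7 [audit_required AND token_valid -> restricted_mode]; rule 11 [role_editor AND quota_ok -> role_admin]. Adds restricted_mode, role_admin.
Round 4: rule 6 [role_admin AND restricted_mode -> sso_linked]. Adds sso_linked.
Round 5: rule 5 [sso_linked AND token_valid -> admin_console]. Adds admin_console.
Closure: {admin_console, audit_required, can_invite, can_publish, can_read, can_write, elevated, ip_allowlisted, member_of_group, mfa_enrolled, owner, quota_ok, restricted_mode, role_admin, role_editor, role_viewer, sso_linked, token_valid} — 18 facts.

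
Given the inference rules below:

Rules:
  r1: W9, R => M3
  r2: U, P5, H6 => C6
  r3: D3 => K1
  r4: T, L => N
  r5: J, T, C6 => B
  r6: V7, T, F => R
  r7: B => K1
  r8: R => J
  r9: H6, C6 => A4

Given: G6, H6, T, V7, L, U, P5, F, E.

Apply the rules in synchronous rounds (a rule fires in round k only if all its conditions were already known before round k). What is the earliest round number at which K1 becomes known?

Round 1: r2 [U, P5, H6 => C6]; r4 [T, L => N]; r6 [V7, T, F => R]. New: C6, N, R.
Round 2: r8 [R => J]; r9 [H6, C6 => A4]. New: J, A4.
Round 3: r5 [J, T, C6 => B]. New: B.
Round 4: r7 [B => K1]. New: K1.
K1 first appears in round 4.

4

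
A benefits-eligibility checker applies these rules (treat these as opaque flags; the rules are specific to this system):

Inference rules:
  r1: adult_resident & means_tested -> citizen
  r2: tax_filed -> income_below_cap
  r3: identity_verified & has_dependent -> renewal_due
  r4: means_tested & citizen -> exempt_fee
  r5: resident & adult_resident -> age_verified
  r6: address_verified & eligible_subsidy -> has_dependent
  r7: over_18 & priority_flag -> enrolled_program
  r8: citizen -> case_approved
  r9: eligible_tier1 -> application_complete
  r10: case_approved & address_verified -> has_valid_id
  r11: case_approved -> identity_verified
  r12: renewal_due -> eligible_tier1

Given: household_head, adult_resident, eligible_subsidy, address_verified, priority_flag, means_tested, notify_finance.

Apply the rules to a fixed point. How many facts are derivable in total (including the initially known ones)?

[1] r1 [adult_resident & means_tested -> citizen]; r6 [address_verified & eligible_subsidy -> has_dependent]. ⇒ new: citizen, has_dependent.
[2] r4 [means_tested & citizen -> exempt_fee]; r8 [citizen -> case_approved]. ⇒ new: exempt_fee, case_approved.
[3] r10 [case_approved & address_verified -> has_valid_id]; r11 [case_approved -> identity_verified]. ⇒ new: has_valid_id, identity_verified.
[4] r3 [identity_verified & has_dependent -> renewal_due]. ⇒ new: renewal_due.
[5] r12 [renewal_due -> eligible_tier1]. ⇒ new: eligible_tier1.
[6] r9 [eligible_tier1 -> application_complete]. ⇒ new: application_complete.
Closure: {address_verified, adult_resident, application_complete, case_approved, citizen, eligible_subsidy, eligible_tier1, exempt_fee, has_dependent, has_valid_id, household_head, identity_verified, means_tested, notify_finance, priority_flag, renewal_due} — 16 facts.

16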